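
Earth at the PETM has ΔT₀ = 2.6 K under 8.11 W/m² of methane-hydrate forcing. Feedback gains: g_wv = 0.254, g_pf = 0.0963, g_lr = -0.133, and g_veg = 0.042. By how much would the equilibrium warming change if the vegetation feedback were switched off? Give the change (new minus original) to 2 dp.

-0.19 K

Original: g = 0.2593, ΔT = 2.6/(1−0.2593) = 3.5102 K.
Without vegetation: g' = 0.2173, ΔT' = 2.6/(1−0.2173) = 3.3218 K.
Change = 3.3218 − 3.5102 = -0.19 K.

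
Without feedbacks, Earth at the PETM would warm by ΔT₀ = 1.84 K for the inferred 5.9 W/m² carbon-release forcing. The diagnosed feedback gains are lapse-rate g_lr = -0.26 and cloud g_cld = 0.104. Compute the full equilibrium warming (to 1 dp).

Total gain g = -0.26 + 0.104 = -0.156.
Amplification A = 1/(1 + 0.156) = 0.8651.
ΔT = 1.84 × 0.8651 = 1.6 K.

1.6 K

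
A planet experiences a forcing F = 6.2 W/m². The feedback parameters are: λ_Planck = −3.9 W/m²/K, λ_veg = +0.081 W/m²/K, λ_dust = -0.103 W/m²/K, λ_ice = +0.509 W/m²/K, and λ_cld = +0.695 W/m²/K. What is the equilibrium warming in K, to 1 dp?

2.3 K

Net feedback parameter λ = (−3.9) + (+0.081) + (-0.103) + (+0.509) + (+0.695) = -2.718 W/m²/K.
ΔT = −F/λ = −6.2/(-2.718) = 2.3 K.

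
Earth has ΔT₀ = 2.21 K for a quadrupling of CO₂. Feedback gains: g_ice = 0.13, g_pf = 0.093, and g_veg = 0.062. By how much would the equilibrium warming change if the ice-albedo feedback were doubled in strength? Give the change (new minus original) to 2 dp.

Original: g = 0.285, ΔT = 2.21/(1−0.285) = 3.0909 K.
With doubled ice-albedo: g' = 0.415, ΔT' = 2.21/(1−0.415) = 3.7778 K.
Change = 3.7778 − 3.0909 = 0.69 K.

0.69 K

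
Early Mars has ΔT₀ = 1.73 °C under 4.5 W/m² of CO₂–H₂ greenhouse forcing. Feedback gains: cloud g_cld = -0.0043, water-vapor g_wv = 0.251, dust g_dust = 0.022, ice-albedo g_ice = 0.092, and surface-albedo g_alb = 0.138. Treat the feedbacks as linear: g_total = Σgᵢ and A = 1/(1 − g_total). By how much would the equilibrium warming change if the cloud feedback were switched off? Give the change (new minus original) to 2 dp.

Original: g = 0.4987, ΔT = 1.73/(1−0.4987) = 3.4510 °C.
Without cloud: g' = 0.503, ΔT' = 1.73/(1−0.503) = 3.4809 °C.
Change = 3.4809 − 3.4510 = 0.03 °C.

0.03 °C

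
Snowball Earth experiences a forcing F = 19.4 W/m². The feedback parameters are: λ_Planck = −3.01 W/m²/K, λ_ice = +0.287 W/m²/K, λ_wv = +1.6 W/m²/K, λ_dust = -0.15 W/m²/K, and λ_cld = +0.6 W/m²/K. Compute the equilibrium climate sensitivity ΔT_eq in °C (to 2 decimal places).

28.83 °C

Net feedback parameter λ = (−3.01) + (+0.287) + (+1.6) + (-0.15) + (+0.6) = -0.673 W/m²/K.
ΔT = −F/λ = −19.4/(-0.673) = 28.83 °C.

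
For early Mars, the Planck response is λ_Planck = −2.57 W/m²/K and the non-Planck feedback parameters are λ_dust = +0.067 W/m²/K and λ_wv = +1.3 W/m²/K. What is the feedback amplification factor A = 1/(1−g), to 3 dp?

Convert to gains: g_dust = 0.067/2.57 = 0.02607; g_wv = 1.3/2.57 = 0.5058.
Total gain g = 0.53187.
A = 1/(1 − 0.53187) = 2.136.

2.136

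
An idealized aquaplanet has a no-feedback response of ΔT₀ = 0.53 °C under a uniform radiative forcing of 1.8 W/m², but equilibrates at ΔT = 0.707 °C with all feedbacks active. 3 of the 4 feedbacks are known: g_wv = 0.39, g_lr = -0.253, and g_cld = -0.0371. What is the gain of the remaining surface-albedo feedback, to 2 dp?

Amplification A = ΔT/ΔT₀ = 0.707/0.53 = 1.334.
Total gain g = 1 − 1/A = 1 − 1/1.334 = 0.2504.
Known gains sum to 0.39 − 0.253 − 0.0371 = 0.0999.
g_alb = 0.2504 − 0.0999 = 0.15.

0.15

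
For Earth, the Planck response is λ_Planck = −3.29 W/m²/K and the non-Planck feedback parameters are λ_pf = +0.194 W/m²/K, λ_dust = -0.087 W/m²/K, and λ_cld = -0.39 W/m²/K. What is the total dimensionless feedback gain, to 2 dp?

Convert to gains: g_pf = 0.194/3.29 = 0.05897; g_dust = -0.087/3.29 = -0.02644; g_cld = -0.39/3.29 = -0.1185.
Total gain g = -0.08597.

-0.09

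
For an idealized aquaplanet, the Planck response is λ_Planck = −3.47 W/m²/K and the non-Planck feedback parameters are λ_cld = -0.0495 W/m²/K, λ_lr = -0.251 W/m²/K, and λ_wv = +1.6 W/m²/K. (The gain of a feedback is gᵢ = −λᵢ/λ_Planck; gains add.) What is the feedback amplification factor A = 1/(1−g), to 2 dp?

1.60

Convert to gains: g_cld = -0.0495/3.47 = -0.01427; g_lr = -0.251/3.47 = -0.07233; g_wv = 1.6/3.47 = 0.4611.
Total gain g = 0.3745.
A = 1/(1 − 0.3745) = 1.60.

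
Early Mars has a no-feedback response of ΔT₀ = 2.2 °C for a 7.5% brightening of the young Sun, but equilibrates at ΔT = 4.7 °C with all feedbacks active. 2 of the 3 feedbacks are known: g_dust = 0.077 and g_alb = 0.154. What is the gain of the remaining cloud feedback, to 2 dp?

Amplification A = ΔT/ΔT₀ = 4.7/2.2 = 2.136.
Total gain g = 1 − 1/A = 1 − 1/2.136 = 0.5318.
Known gains sum to 0.077 + 0.154 = 0.231.
g_cld = 0.5318 − 0.231 = 0.30.

0.30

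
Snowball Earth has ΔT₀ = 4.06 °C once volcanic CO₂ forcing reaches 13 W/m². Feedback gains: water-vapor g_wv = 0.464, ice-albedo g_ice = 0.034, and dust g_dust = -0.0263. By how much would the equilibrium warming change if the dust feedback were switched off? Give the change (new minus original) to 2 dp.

0.40 °C

Original: g = 0.4717, ΔT = 4.06/(1−0.4717) = 7.6850 °C.
Without dust: g' = 0.498, ΔT' = 4.06/(1−0.498) = 8.0876 °C.
Change = 8.0876 − 7.6850 = 0.40 °C.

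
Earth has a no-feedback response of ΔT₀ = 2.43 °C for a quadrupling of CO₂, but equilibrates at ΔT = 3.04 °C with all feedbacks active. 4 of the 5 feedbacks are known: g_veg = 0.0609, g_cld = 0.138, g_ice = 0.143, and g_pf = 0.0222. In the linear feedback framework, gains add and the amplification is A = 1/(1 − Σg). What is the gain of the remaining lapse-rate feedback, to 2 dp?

-0.16

Amplification A = ΔT/ΔT₀ = 3.04/2.43 = 1.251.
Total gain g = 1 − 1/A = 1 − 1/1.251 = 0.2006.
Known gains sum to 0.0609 + 0.138 + 0.143 + 0.0222 = 0.3641.
g_lr = 0.2006 − 0.3641 = -0.16.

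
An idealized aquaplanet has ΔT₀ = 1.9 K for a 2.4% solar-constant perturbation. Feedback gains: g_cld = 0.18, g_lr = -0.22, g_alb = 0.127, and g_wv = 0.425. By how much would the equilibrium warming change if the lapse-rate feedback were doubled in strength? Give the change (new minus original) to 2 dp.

-1.21 K

Original: g = 0.512, ΔT = 1.9/(1−0.512) = 3.8934 K.
With doubled lapse-rate: g' = 0.292, ΔT' = 1.9/(1−0.292) = 2.6836 K.
Change = 2.6836 − 3.8934 = -1.21 K.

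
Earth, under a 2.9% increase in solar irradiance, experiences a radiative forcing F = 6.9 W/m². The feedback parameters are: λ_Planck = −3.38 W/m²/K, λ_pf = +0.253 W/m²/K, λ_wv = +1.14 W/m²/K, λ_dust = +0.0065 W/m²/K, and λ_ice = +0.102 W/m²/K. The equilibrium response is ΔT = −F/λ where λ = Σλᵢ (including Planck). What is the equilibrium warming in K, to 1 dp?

Net feedback parameter λ = (−3.38) + (+0.253) + (+1.14) + (+0.0065) + (+0.102) = -1.8785 W/m²/K.
ΔT = −F/λ = −6.9/(-1.8785) = 3.7 K.

3.7 K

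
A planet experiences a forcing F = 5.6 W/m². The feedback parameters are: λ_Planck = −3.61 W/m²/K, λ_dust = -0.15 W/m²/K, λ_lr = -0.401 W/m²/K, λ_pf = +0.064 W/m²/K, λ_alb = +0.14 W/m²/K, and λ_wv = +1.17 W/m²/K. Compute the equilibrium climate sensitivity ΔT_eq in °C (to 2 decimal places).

Net feedback parameter λ = (−3.61) + (-0.15) + (-0.401) + (+0.064) + (+0.14) + (+1.17) = -2.787 W/m²/K.
ΔT = −F/λ = −5.6/(-2.787) = 2.01 °C.

2.01 °C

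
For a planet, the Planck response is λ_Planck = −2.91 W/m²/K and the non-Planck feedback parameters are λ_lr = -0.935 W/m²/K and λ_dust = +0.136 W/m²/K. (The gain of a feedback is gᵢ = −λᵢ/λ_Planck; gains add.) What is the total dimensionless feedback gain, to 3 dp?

-0.275

Convert to gains: g_lr = -0.935/2.91 = -0.3213; g_dust = 0.136/2.91 = 0.04674.
Total gain g = -0.27456.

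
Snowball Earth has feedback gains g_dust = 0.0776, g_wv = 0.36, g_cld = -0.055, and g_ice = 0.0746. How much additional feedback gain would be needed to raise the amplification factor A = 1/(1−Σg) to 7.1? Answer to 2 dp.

0.40

Current total gain = 0.4572.
Target gain for A = 7.1: g* = 1 − 1/7.1 = 0.8592.
Additional gain needed = 0.8592 − 0.4572 = 0.40.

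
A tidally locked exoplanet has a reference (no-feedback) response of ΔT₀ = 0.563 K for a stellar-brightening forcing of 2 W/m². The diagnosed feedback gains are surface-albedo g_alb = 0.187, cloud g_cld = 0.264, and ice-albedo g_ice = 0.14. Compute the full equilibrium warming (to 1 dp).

Total gain g = 0.187 + 0.264 + 0.14 = 0.591.
Amplification A = 1/(1 − 0.591) = 2.445.
ΔT = 0.563 × 2.445 = 1.4 K.

1.4 K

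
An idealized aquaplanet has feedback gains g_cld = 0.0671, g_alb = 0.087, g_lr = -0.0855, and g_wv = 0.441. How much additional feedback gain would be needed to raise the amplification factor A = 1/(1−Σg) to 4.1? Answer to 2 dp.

Current total gain = 0.5096.
Target gain for A = 4.1: g* = 1 − 1/4.1 = 0.7561.
Additional gain needed = 0.7561 − 0.5096 = 0.25.

0.25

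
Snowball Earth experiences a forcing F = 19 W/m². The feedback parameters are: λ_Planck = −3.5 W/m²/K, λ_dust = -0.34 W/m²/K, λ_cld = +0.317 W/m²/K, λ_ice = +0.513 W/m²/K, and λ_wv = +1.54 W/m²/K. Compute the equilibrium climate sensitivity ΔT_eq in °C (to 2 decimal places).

Net feedback parameter λ = (−3.5) + (-0.34) + (+0.317) + (+0.513) + (+1.54) = -1.47 W/m²/K.
ΔT = −F/λ = −19/(-1.47) = 12.93 °C.

12.93 °C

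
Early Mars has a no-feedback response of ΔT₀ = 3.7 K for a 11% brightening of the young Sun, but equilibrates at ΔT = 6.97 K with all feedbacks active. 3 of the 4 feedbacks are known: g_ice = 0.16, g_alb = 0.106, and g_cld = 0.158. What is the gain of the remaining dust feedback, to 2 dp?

Amplification A = ΔT/ΔT₀ = 6.97/3.7 = 1.884.
Total gain g = 1 − 1/A = 1 − 1/1.884 = 0.4692.
Known gains sum to 0.16 + 0.106 + 0.158 = 0.424.
g_dust = 0.4692 − 0.424 = 0.05.

0.05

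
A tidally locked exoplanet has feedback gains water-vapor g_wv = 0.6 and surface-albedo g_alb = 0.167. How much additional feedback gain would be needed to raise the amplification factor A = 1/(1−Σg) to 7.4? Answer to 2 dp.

0.10

Current total gain = 0.767.
Target gain for A = 7.4: g* = 1 − 1/7.4 = 0.8649.
Additional gain needed = 0.8649 − 0.767 = 0.10.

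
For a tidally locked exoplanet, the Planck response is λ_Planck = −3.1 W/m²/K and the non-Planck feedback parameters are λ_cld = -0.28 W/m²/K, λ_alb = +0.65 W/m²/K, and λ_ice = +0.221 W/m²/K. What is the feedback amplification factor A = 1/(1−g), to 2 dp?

1.24

Convert to gains: g_cld = -0.28/3.1 = -0.09032; g_alb = 0.65/3.1 = 0.2097; g_ice = 0.221/3.1 = 0.07129.
Total gain g = 0.19067.
A = 1/(1 − 0.19067) = 1.24.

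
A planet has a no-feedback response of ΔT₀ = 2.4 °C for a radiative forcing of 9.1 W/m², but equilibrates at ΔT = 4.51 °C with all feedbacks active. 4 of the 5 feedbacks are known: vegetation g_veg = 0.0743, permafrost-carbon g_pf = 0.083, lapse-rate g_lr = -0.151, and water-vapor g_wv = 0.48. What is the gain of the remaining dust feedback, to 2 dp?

-0.02

Amplification A = ΔT/ΔT₀ = 4.51/2.4 = 1.879.
Total gain g = 1 − 1/A = 1 − 1/1.879 = 0.4678.
Known gains sum to 0.0743 + 0.083 − 0.151 + 0.48 = 0.4863.
g_dust = 0.4678 − 0.4863 = -0.02.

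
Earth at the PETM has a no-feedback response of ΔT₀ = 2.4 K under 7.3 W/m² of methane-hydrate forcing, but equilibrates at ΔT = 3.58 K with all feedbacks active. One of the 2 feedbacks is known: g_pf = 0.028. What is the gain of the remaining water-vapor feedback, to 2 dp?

Amplification A = ΔT/ΔT₀ = 3.58/2.4 = 1.492.
Total gain g = 1 − 1/A = 1 − 1/1.492 = 0.3298.
The known gain is 0.028.
g_wv = 0.3298 − 0.028 = 0.30.

0.30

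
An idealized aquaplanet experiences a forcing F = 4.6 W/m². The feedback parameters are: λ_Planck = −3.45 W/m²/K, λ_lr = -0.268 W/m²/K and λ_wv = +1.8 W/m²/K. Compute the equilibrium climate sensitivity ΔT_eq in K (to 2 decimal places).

2.40 K

Net feedback parameter λ = (−3.45) + (-0.268) + (+1.8) = -1.918 W/m²/K.
ΔT = −F/λ = −4.6/(-1.918) = 2.40 K.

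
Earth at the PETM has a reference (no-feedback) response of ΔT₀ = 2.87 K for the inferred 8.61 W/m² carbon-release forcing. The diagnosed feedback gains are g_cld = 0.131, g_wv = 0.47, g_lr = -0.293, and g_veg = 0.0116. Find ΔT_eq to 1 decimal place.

4.2 K

Total gain g = 0.131 + 0.47 − 0.293 + 0.0116 = 0.3196.
Amplification A = 1/(1 − 0.3196) = 1.47.
ΔT = 2.87 × 1.47 = 4.2 K.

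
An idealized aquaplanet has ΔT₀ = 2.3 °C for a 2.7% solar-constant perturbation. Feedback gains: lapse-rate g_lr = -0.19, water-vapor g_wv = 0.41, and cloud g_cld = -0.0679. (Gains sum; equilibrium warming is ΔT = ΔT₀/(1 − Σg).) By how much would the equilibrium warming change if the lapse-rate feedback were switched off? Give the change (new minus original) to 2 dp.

Original: g = 0.1521, ΔT = 2.3/(1−0.1521) = 2.7126 °C.
Without lapse-rate: g' = 0.3421, ΔT' = 2.3/(1−0.3421) = 3.4960 °C.
Change = 3.4960 − 2.7126 = 0.78 °C.

0.78 °C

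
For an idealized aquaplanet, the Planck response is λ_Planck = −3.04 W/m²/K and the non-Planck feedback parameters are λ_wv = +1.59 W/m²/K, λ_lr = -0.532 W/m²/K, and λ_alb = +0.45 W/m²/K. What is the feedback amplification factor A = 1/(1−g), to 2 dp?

Convert to gains: g_wv = 1.59/3.04 = 0.523; g_lr = -0.532/3.04 = -0.175; g_alb = 0.45/3.04 = 0.148.
Total gain g = 0.496.
A = 1/(1 − 0.496) = 1.98.

1.98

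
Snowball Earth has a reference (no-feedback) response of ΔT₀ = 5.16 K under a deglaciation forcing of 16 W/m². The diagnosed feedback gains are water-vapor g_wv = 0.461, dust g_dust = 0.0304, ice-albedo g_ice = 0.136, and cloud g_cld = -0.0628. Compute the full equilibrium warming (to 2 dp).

Total gain g = 0.461 + 0.0304 + 0.136 − 0.0628 = 0.5646.
Amplification A = 1/(1 − 0.5646) = 2.297.
ΔT = 5.16 × 2.297 = 11.85 K.

11.85 K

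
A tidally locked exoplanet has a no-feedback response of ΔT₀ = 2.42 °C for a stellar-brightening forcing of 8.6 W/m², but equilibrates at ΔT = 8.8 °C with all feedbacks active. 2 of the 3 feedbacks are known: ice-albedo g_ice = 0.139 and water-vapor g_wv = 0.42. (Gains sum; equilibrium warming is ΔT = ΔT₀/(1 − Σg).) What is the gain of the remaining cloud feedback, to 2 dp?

0.17

Amplification A = ΔT/ΔT₀ = 8.8/2.42 = 3.636.
Total gain g = 1 − 1/A = 1 − 1/3.636 = 0.725.
Known gains sum to 0.139 + 0.42 = 0.559.
g_cld = 0.725 − 0.559 = 0.17.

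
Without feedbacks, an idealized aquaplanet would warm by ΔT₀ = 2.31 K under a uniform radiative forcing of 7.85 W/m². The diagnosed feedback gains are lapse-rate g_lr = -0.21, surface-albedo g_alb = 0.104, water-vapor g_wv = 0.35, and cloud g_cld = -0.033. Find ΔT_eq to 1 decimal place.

2.9 K

Total gain g = -0.21 + 0.104 + 0.35 − 0.033 = 0.211.
Amplification A = 1/(1 − 0.211) = 1.267.
ΔT = 2.31 × 1.267 = 2.9 K.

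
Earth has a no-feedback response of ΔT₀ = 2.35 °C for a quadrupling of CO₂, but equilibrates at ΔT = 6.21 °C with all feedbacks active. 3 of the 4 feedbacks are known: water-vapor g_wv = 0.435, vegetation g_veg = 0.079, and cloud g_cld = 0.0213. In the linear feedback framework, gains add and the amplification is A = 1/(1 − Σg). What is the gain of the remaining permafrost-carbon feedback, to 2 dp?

Amplification A = ΔT/ΔT₀ = 6.21/2.35 = 2.643.
Total gain g = 1 − 1/A = 1 − 1/2.643 = 0.6216.
Known gains sum to 0.435 + 0.079 + 0.0213 = 0.5353.
g_pf = 0.6216 − 0.5353 = 0.09.

0.09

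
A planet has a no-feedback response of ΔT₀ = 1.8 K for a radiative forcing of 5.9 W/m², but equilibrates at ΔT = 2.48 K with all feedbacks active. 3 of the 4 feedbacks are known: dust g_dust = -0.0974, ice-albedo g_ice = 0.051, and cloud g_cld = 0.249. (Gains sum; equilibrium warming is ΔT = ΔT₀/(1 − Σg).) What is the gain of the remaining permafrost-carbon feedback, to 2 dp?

0.07

Amplification A = ΔT/ΔT₀ = 2.48/1.8 = 1.378.
Total gain g = 1 − 1/A = 1 − 1/1.378 = 0.2743.
Known gains sum to -0.0974 + 0.051 + 0.249 = 0.2026.
g_pf = 0.2743 − 0.2026 = 0.07.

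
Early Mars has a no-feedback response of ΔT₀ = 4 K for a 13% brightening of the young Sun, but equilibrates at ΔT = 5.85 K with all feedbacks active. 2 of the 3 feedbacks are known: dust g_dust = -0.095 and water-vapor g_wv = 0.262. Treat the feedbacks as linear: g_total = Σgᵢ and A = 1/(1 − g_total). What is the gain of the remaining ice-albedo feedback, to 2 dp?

0.15

Amplification A = ΔT/ΔT₀ = 5.85/4 = 1.462.
Total gain g = 1 − 1/A = 1 − 1/1.462 = 0.316.
Known gains sum to -0.095 + 0.262 = 0.167.
g_ice = 0.316 − 0.167 = 0.15.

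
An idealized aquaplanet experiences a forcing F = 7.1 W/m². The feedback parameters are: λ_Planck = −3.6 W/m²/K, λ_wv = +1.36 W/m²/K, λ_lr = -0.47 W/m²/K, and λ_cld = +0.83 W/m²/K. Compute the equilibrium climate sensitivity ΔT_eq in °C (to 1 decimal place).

3.8 °C

Net feedback parameter λ = (−3.6) + (+1.36) + (-0.47) + (+0.83) = -1.88 W/m²/K.
ΔT = −F/λ = −7.1/(-1.88) = 3.8 °C.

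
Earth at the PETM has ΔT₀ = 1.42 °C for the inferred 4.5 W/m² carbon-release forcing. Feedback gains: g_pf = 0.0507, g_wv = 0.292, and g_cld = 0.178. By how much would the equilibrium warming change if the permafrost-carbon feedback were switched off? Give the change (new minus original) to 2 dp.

Original: g = 0.5207, ΔT = 1.42/(1−0.5207) = 2.9627 °C.
Without permafrost-carbon: g' = 0.47, ΔT' = 1.42/(1−0.47) = 2.6792 °C.
Change = 2.6792 − 2.9627 = -0.28 °C.

-0.28 °C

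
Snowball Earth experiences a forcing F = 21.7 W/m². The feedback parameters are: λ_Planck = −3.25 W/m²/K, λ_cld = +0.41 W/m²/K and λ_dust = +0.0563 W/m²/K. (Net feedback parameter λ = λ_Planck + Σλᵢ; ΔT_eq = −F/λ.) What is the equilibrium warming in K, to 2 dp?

Net feedback parameter λ = (−3.25) + (+0.41) + (+0.0563) = -2.7837 W/m²/K.
ΔT = −F/λ = −21.7/(-2.7837) = 7.80 K.

7.80 K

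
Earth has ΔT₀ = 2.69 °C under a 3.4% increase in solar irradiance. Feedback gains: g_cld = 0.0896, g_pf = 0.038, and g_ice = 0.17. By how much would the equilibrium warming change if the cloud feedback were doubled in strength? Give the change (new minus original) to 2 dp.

0.56 °C

Original: g = 0.2976, ΔT = 2.69/(1−0.2976) = 3.8297 °C.
With doubled cloud: g' = 0.3872, ΔT' = 2.69/(1−0.3872) = 4.3897 °C.
Change = 4.3897 − 3.8297 = 0.56 °C.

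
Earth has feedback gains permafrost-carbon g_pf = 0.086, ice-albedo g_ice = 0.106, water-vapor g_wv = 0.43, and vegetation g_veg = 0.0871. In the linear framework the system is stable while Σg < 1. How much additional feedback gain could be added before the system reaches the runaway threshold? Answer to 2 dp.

Current total gain = 0.086 + 0.106 + 0.43 + 0.0871 = 0.7091.
Margin to runaway = 1 − 0.7091 = 0.29.

0.29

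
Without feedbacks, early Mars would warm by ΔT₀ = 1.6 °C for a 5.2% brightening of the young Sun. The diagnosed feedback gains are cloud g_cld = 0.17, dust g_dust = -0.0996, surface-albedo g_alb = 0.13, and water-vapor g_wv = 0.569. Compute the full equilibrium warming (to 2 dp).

Total gain g = 0.17 − 0.0996 + 0.13 + 0.569 = 0.7694.
Amplification A = 1/(1 − 0.7694) = 4.337.
ΔT = 1.6 × 4.337 = 6.94 °C.

6.94 °C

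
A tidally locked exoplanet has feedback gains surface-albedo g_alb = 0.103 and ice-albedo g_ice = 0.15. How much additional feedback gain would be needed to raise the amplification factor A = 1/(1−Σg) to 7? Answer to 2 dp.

Current total gain = 0.253.
Target gain for A = 7: g* = 1 − 1/7 = 0.8571.
Additional gain needed = 0.8571 − 0.253 = 0.60.

0.60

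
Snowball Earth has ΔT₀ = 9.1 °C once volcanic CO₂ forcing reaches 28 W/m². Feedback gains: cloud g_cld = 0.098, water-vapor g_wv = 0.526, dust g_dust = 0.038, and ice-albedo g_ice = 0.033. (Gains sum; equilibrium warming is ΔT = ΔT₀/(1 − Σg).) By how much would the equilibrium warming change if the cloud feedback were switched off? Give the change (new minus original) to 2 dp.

Original: g = 0.695, ΔT = 9.1/(1−0.695) = 29.8361 °C.
Without cloud: g' = 0.597, ΔT' = 9.1/(1−0.597) = 22.5806 °C.
Change = 22.5806 − 29.8361 = -7.26 °C.

-7.26 °C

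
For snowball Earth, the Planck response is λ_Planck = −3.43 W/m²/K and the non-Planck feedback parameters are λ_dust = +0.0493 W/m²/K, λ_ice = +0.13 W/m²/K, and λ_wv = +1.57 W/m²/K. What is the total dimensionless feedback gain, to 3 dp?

Convert to gains: g_dust = 0.0493/3.43 = 0.01437; g_ice = 0.13/3.43 = 0.0379; g_wv = 1.57/3.43 = 0.4577.
Total gain g = 0.50997.

0.510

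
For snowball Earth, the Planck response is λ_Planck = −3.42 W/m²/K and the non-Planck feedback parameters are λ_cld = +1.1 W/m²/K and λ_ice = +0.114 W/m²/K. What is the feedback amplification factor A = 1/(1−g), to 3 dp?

1.550

Convert to gains: g_cld = 1.1/3.42 = 0.3216; g_ice = 0.114/3.42 = 0.03333.
Total gain g = 0.35493.
A = 1/(1 − 0.35493) = 1.550.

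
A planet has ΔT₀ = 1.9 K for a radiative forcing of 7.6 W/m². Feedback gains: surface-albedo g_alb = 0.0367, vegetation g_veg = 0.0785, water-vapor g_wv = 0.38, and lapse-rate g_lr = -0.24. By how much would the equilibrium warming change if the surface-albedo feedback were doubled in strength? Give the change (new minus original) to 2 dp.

0.13 K

Original: g = 0.2552, ΔT = 1.9/(1−0.2552) = 2.5510 K.
With doubled surface-albedo: g' = 0.2919, ΔT' = 1.9/(1−0.2919) = 2.6832 K.
Change = 2.6832 − 2.5510 = 0.13 K.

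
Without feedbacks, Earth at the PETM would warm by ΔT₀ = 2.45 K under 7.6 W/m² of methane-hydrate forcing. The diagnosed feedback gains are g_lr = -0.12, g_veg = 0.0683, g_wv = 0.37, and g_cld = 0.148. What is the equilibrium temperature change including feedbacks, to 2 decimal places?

Total gain g = -0.12 + 0.0683 + 0.37 + 0.148 = 0.4663.
Amplification A = 1/(1 − 0.4663) = 1.874.
ΔT = 2.45 × 1.874 = 4.59 K.

4.59 K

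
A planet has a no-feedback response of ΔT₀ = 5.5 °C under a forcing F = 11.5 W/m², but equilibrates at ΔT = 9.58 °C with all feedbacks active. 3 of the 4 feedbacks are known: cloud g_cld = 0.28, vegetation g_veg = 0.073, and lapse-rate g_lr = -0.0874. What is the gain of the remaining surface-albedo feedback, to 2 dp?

Amplification A = ΔT/ΔT₀ = 9.58/5.5 = 1.742.
Total gain g = 1 − 1/A = 1 − 1/1.742 = 0.4259.
Known gains sum to 0.28 + 0.073 − 0.0874 = 0.2656.
g_alb = 0.4259 − 0.2656 = 0.16.

0.16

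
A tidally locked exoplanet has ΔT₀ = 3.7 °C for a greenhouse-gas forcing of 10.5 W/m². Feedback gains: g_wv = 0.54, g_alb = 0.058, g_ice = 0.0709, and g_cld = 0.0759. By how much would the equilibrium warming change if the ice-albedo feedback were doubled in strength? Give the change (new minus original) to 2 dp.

5.58 °C

Original: g = 0.7448, ΔT = 3.7/(1−0.7448) = 14.4984 °C.
With doubled ice-albedo: g' = 0.8157, ΔT' = 3.7/(1−0.8157) = 20.0760 °C.
Change = 20.0760 − 14.4984 = 5.58 °C.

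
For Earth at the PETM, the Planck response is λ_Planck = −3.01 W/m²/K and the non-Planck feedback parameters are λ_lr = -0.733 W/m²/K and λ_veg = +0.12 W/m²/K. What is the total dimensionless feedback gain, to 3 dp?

-0.204

Convert to gains: g_lr = -0.733/3.01 = -0.2435; g_veg = 0.12/3.01 = 0.03987.
Total gain g = -0.20363.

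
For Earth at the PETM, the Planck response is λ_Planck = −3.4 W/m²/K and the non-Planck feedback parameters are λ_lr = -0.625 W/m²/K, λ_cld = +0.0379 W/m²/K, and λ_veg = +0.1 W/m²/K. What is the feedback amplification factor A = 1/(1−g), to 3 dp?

0.875

Convert to gains: g_lr = -0.625/3.4 = -0.1838; g_cld = 0.0379/3.4 = 0.01115; g_veg = 0.1/3.4 = 0.02941.
Total gain g = -0.14324.
A = 1/(1 + 0.14324) = 0.875.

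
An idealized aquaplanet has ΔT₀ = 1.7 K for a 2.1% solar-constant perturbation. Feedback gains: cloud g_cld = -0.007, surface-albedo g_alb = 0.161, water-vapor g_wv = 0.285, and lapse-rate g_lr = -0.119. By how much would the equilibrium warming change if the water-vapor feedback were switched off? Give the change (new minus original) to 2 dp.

Original: g = 0.32, ΔT = 1.7/(1−0.32) = 2.5000 K.
Without water-vapor: g' = 0.035, ΔT' = 1.7/(1−0.035) = 1.7617 K.
Change = 1.7617 − 2.5000 = -0.74 K.

-0.74 K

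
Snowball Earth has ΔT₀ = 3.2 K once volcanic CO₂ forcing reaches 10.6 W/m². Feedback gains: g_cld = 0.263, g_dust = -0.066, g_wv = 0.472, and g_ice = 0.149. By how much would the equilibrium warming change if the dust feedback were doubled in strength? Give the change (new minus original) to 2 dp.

Original: g = 0.818, ΔT = 3.2/(1−0.818) = 17.5824 K.
With doubled dust: g' = 0.752, ΔT' = 3.2/(1−0.752) = 12.9032 K.
Change = 12.9032 − 17.5824 = -4.68 K.

-4.68 K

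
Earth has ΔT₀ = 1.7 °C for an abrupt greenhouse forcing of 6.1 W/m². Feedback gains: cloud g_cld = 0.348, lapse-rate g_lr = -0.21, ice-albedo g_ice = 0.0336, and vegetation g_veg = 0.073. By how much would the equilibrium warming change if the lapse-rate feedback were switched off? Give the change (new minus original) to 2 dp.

0.87 °C

Original: g = 0.2446, ΔT = 1.7/(1−0.2446) = 2.2505 °C.
Without lapse-rate: g' = 0.4546, ΔT' = 1.7/(1−0.4546) = 3.1170 °C.
Change = 3.1170 − 2.2505 = 0.87 °C.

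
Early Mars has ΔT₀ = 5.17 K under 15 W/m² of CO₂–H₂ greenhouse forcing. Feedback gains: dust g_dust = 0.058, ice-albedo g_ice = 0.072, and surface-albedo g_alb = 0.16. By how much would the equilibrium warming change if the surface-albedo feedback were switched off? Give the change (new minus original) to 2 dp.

-1.34 K

Original: g = 0.29, ΔT = 5.17/(1−0.29) = 7.2817 K.
Without surface-albedo: g' = 0.13, ΔT' = 5.17/(1−0.13) = 5.9425 K.
Change = 5.9425 − 7.2817 = -1.34 K.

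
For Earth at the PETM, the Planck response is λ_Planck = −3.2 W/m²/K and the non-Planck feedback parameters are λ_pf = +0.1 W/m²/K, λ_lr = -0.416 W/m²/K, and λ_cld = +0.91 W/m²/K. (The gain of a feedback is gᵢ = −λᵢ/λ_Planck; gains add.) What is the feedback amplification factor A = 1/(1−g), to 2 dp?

Convert to gains: g_pf = 0.1/3.2 = 0.03125; g_lr = -0.416/3.2 = -0.13; g_cld = 0.91/3.2 = 0.2844.
Total gain g = 0.18565.
A = 1/(1 − 0.18565) = 1.23.

1.23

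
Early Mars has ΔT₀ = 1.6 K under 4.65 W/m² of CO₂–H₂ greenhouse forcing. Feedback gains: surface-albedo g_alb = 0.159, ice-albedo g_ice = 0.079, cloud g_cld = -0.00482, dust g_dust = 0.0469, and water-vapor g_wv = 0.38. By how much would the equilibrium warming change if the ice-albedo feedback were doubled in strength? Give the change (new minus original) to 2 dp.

Original: g = 0.66008, ΔT = 1.6/(1−0.66008) = 4.7070 K.
With doubled ice-albedo: g' = 0.73908, ΔT' = 1.6/(1−0.73908) = 6.1321 K.
Change = 6.1321 − 4.7070 = 1.43 K.

1.43 K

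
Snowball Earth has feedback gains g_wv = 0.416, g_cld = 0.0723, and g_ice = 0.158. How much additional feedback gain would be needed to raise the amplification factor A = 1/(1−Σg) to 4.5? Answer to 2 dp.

Current total gain = 0.6463.
Target gain for A = 4.5: g* = 1 − 1/4.5 = 0.7778.
Additional gain needed = 0.7778 − 0.6463 = 0.13.

0.13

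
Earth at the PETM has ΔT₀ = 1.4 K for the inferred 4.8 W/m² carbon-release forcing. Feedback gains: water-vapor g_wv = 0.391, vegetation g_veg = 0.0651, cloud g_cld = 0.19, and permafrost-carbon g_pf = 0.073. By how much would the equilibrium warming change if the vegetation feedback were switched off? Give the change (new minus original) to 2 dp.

-0.94 K

Original: g = 0.7191, ΔT = 1.4/(1−0.7191) = 4.9840 K.
Without vegetation: g' = 0.654, ΔT' = 1.4/(1−0.654) = 4.0462 K.
Change = 4.0462 − 4.9840 = -0.94 K.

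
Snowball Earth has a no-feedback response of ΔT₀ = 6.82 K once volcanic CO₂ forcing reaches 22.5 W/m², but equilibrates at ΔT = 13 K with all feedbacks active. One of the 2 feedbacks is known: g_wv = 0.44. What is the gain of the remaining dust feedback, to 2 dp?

0.04

Amplification A = ΔT/ΔT₀ = 13/6.82 = 1.906.
Total gain g = 1 − 1/A = 1 − 1/1.906 = 0.4753.
The known gain is 0.44.
g_dust = 0.4753 − 0.44 = 0.04.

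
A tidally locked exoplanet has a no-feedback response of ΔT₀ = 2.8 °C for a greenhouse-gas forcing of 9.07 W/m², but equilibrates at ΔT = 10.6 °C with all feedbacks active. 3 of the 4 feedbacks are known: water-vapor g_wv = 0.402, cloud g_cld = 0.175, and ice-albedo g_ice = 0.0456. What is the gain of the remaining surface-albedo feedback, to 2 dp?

Amplification A = ΔT/ΔT₀ = 10.6/2.8 = 3.786.
Total gain g = 1 − 1/A = 1 − 1/3.786 = 0.7359.
Known gains sum to 0.402 + 0.175 + 0.0456 = 0.6226.
g_alb = 0.7359 − 0.6226 = 0.11.

0.11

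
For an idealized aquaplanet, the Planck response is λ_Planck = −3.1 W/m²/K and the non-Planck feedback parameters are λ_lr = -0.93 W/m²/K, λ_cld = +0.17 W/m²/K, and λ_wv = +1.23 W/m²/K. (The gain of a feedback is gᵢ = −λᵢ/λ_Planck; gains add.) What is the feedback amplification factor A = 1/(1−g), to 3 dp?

1.179

Convert to gains: g_lr = -0.93/3.1 = -0.3; g_cld = 0.17/3.1 = 0.05484; g_wv = 1.23/3.1 = 0.3968.
Total gain g = 0.15164.
A = 1/(1 − 0.15164) = 1.179.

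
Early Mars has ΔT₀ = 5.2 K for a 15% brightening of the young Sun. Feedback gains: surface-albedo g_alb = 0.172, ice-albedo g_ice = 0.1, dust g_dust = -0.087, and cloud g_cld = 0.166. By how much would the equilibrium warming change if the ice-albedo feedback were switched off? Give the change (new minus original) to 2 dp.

-1.07 K

Original: g = 0.351, ΔT = 5.2/(1−0.351) = 8.0123 K.
Without ice-albedo: g' = 0.251, ΔT' = 5.2/(1−0.251) = 6.9426 K.
Change = 6.9426 − 8.0123 = -1.07 K.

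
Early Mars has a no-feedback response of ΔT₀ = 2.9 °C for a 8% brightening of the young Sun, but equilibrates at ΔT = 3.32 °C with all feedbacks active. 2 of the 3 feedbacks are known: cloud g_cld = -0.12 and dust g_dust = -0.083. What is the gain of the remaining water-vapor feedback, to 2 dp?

0.33

Amplification A = ΔT/ΔT₀ = 3.32/2.9 = 1.145.
Total gain g = 1 − 1/A = 1 − 1/1.145 = 0.1266.
Known gains sum to -0.12 − 0.083 = -0.203.
g_wv = 0.1266 + 0.203 = 0.33.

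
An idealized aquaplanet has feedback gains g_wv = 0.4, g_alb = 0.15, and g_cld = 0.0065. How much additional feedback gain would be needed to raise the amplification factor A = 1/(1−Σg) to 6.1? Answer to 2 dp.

0.28

Current total gain = 0.5565.
Target gain for A = 6.1: g* = 1 − 1/6.1 = 0.8361.
Additional gain needed = 0.8361 − 0.5565 = 0.28.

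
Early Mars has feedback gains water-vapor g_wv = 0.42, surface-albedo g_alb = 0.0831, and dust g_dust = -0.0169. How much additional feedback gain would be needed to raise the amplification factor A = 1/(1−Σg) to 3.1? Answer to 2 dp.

Current total gain = 0.4862.
Target gain for A = 3.1: g* = 1 − 1/3.1 = 0.6774.
Additional gain needed = 0.6774 − 0.4862 = 0.19.

0.19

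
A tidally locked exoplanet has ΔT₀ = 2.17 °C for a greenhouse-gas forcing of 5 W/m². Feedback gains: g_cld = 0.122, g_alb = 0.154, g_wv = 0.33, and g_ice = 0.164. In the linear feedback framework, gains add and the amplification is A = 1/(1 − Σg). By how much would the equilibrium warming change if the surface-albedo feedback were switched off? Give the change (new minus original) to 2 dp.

-3.78 °C

Original: g = 0.77, ΔT = 2.17/(1−0.77) = 9.4348 °C.
Without surface-albedo: g' = 0.616, ΔT' = 2.17/(1−0.616) = 5.6510 °C.
Change = 5.6510 − 9.4348 = -3.78 °C.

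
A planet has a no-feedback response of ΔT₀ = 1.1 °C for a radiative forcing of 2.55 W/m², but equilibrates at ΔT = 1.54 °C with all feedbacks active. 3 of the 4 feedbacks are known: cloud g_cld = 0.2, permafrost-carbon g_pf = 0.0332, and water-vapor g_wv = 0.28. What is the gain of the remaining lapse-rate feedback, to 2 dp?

-0.23

Amplification A = ΔT/ΔT₀ = 1.54/1.1 = 1.4.
Total gain g = 1 − 1/A = 1 − 1/1.4 = 0.2857.
Known gains sum to 0.2 + 0.0332 + 0.28 = 0.5132.
g_lr = 0.2857 − 0.5132 = -0.23.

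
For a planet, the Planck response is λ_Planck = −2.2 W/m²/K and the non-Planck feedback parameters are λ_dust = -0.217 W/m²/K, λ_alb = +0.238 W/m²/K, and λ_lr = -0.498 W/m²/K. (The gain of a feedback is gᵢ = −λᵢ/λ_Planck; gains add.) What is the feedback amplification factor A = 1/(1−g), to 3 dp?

0.822

Convert to gains: g_dust = -0.217/2.2 = -0.09864; g_alb = 0.238/2.2 = 0.1082; g_lr = -0.498/2.2 = -0.2264.
Total gain g = -0.21684.
A = 1/(1 + 0.21684) = 0.822.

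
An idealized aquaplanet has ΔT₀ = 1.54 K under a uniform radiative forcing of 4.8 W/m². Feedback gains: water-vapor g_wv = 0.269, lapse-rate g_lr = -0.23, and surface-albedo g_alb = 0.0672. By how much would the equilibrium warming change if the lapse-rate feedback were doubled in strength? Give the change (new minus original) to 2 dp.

Original: g = 0.1062, ΔT = 1.54/(1−0.1062) = 1.7230 K.
With doubled lapse-rate: g' = -0.1238, ΔT' = 1.54/(1+0.1238) = 1.3704 K.
Change = 1.3704 − 1.7230 = -0.35 K.

-0.35 K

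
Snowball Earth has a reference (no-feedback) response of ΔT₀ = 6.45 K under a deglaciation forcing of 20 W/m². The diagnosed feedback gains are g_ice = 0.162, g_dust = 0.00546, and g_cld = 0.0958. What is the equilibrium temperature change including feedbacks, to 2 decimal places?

Total gain g = 0.162 + 0.00546 + 0.0958 = 0.26326.
Amplification A = 1/(1 − 0.26326) = 1.357.
ΔT = 6.45 × 1.357 = 8.75 K.

8.75 K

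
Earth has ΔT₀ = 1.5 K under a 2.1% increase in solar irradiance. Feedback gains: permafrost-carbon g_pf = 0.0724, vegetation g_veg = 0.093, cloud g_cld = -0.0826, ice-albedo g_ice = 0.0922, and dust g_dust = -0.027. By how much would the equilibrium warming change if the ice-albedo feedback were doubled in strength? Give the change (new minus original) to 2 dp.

Original: g = 0.148, ΔT = 1.5/(1−0.148) = 1.7606 K.
With doubled ice-albedo: g' = 0.2402, ΔT' = 1.5/(1−0.2402) = 1.9742 K.
Change = 1.9742 − 1.7606 = 0.21 K.

0.21 K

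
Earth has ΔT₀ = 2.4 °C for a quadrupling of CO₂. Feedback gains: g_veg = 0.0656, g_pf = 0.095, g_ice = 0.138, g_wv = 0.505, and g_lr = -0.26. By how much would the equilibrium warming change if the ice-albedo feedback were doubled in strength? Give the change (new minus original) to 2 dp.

2.28 °C

Original: g = 0.5436, ΔT = 2.4/(1−0.5436) = 5.2585 °C.
With doubled ice-albedo: g' = 0.6816, ΔT' = 2.4/(1−0.6816) = 7.5377 °C.
Change = 7.5377 − 5.2585 = 2.28 °C.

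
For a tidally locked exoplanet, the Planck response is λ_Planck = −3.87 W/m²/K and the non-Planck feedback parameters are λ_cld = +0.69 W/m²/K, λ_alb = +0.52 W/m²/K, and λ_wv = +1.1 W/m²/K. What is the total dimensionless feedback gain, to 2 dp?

0.60

Convert to gains: g_cld = 0.69/3.87 = 0.1783; g_alb = 0.52/3.87 = 0.1344; g_wv = 1.1/3.87 = 0.2842.
Total gain g = 0.5969.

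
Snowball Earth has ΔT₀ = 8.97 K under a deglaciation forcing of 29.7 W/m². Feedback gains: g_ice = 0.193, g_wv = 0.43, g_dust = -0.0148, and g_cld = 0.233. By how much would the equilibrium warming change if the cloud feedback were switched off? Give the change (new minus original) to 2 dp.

Original: g = 0.8412, ΔT = 8.97/(1−0.8412) = 56.4861 K.
Without cloud: g' = 0.6082, ΔT' = 8.97/(1−0.6082) = 22.8943 K.
Change = 22.8943 − 56.4861 = -33.59 K.

-33.59 K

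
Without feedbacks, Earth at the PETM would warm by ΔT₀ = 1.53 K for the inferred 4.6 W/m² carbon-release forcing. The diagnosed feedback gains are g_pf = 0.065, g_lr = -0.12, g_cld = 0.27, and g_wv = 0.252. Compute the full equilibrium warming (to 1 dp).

Total gain g = 0.065 − 0.12 + 0.27 + 0.252 = 0.467.
Amplification A = 1/(1 − 0.467) = 1.876.
ΔT = 1.53 × 1.876 = 2.9 K.

2.9 K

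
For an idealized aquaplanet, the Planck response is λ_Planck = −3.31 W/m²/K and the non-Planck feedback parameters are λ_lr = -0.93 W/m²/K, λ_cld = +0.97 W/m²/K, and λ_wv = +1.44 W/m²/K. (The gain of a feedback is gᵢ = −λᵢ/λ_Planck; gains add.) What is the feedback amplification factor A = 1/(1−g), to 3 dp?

1.809

Convert to gains: g_lr = -0.93/3.31 = -0.281; g_cld = 0.97/3.31 = 0.2931; g_wv = 1.44/3.31 = 0.435.
Total gain g = 0.4471.
A = 1/(1 − 0.4471) = 1.809.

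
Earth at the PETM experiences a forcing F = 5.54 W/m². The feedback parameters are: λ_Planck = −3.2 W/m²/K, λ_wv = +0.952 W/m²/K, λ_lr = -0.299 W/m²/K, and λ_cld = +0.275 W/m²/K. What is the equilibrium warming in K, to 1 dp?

2.4 K

Net feedback parameter λ = (−3.2) + (+0.952) + (-0.299) + (+0.275) = -2.272 W/m²/K.
ΔT = −F/λ = −5.54/(-2.272) = 2.4 K.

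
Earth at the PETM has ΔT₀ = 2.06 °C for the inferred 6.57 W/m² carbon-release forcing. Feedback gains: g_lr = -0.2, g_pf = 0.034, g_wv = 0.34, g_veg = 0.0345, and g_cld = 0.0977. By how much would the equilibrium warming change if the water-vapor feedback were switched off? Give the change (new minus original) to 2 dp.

Original: g = 0.3062, ΔT = 2.06/(1−0.3062) = 2.9692 °C.
Without water-vapor: g' = -0.0338, ΔT' = 2.06/(1+0.0338) = 1.9926 °C.
Change = 1.9926 − 2.9692 = -0.98 °C.

-0.98 °C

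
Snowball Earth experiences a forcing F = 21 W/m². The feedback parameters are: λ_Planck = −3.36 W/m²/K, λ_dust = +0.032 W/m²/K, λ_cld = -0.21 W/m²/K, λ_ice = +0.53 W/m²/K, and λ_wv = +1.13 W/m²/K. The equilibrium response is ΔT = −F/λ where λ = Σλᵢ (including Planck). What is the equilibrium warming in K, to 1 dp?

Net feedback parameter λ = (−3.36) + (+0.032) + (-0.21) + (+0.53) + (+1.13) = -1.878 W/m²/K.
ΔT = −F/λ = −21/(-1.878) = 11.2 K.

11.2 K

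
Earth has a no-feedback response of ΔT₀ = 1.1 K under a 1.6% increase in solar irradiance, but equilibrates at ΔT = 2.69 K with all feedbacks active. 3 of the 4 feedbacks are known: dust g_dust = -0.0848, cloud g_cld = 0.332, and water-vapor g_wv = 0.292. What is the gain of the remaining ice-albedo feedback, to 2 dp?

Amplification A = ΔT/ΔT₀ = 2.69/1.1 = 2.445.
Total gain g = 1 − 1/A = 1 − 1/2.445 = 0.591.
Known gains sum to -0.0848 + 0.332 + 0.292 = 0.5392.
g_ice = 0.591 − 0.5392 = 0.05.

0.05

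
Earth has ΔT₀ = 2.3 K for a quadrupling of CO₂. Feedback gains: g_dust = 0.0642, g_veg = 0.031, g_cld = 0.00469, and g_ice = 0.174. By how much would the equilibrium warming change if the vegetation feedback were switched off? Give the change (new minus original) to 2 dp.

Original: g = 0.27389, ΔT = 2.3/(1−0.27389) = 3.1676 K.
Without vegetation: g' = 0.24289, ΔT' = 2.3/(1−0.24289) = 3.0379 K.
Change = 3.0379 − 3.1676 = -0.13 K.

-0.13 K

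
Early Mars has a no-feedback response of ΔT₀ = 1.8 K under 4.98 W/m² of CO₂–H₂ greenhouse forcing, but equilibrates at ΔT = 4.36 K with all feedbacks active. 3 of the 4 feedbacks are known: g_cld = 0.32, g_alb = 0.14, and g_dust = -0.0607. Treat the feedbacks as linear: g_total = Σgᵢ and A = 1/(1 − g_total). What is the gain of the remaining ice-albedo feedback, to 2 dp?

0.19

Amplification A = ΔT/ΔT₀ = 4.36/1.8 = 2.422.
Total gain g = 1 − 1/A = 1 − 1/2.422 = 0.5871.
Known gains sum to 0.32 + 0.14 − 0.0607 = 0.3993.
g_ice = 0.5871 − 0.3993 = 0.19.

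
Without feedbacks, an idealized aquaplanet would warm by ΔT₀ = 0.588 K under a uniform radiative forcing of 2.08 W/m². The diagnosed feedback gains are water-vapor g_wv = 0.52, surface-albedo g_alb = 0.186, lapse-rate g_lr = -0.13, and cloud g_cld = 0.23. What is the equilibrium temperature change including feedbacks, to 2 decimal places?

Total gain g = 0.52 + 0.186 − 0.13 + 0.23 = 0.806.
Amplification A = 1/(1 − 0.806) = 5.155.
ΔT = 0.588 × 5.155 = 3.03 K.

3.03 K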